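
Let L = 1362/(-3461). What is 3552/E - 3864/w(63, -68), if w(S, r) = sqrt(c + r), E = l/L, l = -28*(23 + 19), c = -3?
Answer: 201576/169589 + 3864*I*sqrt(71)/71 ≈ 1.1886 + 458.57*I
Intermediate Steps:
L = -1362/3461 (L = 1362*(-1/3461) = -1362/3461 ≈ -0.39353)
l = -1176 (l = -28*42 = -1176)
E = 678356/227 (E = -1176/(-1362/3461) = -1176*(-3461/1362) = 678356/227 ≈ 2988.4)
w(S, r) = sqrt(-3 + r)
3552/E - 3864/w(63, -68) = 3552/(678356/227) - 3864/sqrt(-3 - 68) = 3552*(227/678356) - 3864*(-I*sqrt(71)/71) = 201576/169589 - 3864*(-I*sqrt(71)/71) = 201576/169589 - (-3864)*I*sqrt(71)/71 = 201576/169589 + 3864*I*sqrt(71)/71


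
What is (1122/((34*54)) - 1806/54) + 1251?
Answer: 7309/6 ≈ 1218.2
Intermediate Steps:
(1122/((34*54)) - 1806/54) + 1251 = (1122/1836 - 1806*1/54) + 1251 = (1122*(1/1836) - 301/9) + 1251 = (11/18 - 301/9) + 1251 = -197/6 + 1251 = 7309/6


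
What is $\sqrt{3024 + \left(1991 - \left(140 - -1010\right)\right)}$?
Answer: $\sqrt{3865} \approx 62.169$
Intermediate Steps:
$\sqrt{3024 + \left(1991 - \left(140 - -1010\right)\right)} = \sqrt{3024 + \left(1991 - \left(140 + 1010\right)\right)} = \sqrt{3024 + \left(1991 - 1150\right)} = \sqrt{3024 + 841} = \sqrt{3865}$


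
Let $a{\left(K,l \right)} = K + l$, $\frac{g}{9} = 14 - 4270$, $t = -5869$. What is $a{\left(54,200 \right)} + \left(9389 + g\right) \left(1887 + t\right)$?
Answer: $115139784$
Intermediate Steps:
$g = -38304$ ($g = 9 \left(14 - 4270\right) = 9 \left(-4256\right) = -38304$)
$a{\left(54,200 \right)} + \left(9389 + g\right) \left(1887 + t\right) = \left(54 + 200\right) + \left(9389 - 38304\right) \left(1887 - 5869\right) = 254 - -115139530 = 254 + 115139530 = 115139784$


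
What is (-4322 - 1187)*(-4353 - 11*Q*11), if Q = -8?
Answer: 18647965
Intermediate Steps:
(-4322 - 1187)*(-4353 - 11*Q*11) = (-4322 - 1187)*(-4353 - 11*(-8)*11) = -5509*(-4353 + 88*11) = -5509*(-4353 + 968) = -5509*(-3385) = 18647965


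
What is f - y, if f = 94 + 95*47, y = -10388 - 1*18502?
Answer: 33449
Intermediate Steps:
y = -28890 (y = -10388 - 18502 = -28890)
f = 4559 (f = 94 + 4465 = 4559)
f - y = 4559 - 1*(-28890) = 4559 + 28890 = 33449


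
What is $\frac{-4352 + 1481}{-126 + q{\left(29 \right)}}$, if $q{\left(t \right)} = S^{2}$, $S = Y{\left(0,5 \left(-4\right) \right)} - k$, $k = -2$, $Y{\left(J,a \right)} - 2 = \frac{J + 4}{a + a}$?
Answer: $\frac{31900}{1231} \approx 25.914$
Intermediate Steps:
$Y{\left(J,a \right)} = 2 + \frac{4 + J}{2 a}$ ($Y{\left(J,a \right)} = 2 + \frac{J + 4}{a + a} = 2 + \frac{4 + J}{2 a}$)
$S = \frac{39}{10}$ ($S = \frac{4 + 0 + 4 \cdot 5 \left(-4\right)}{2 \cdot 5 \left(-4\right)} - -2 = \frac{4 + 0 + 4 \left(-20\right)}{2 \left(-20\right)} + 2 = \frac{1}{2} \left(- \frac{1}{20}\right) \left(4 + 0 - 80\right) + 2 = \frac{1}{2} \left(- \frac{1}{20}\right) \left(-76\right) + 2 = \frac{19}{10} + 2 = \frac{39}{10} \approx 3.9$)
$q{\left(t \right)} = \frac{1521}{100}$ ($q{\left(t \right)} = \left(\frac{39}{10}\right)^{2} = \frac{1521}{100}$)
$\frac{-4352 + 1481}{-126 + q{\left(29 \right)}} = \frac{-4352 + 1481}{-126 + \frac{1521}{100}} = - \frac{2871}{- \frac{11079}{100}} = \left(-2871\right) \left(- \frac{100}{11079}\right) = \frac{31900}{1231}$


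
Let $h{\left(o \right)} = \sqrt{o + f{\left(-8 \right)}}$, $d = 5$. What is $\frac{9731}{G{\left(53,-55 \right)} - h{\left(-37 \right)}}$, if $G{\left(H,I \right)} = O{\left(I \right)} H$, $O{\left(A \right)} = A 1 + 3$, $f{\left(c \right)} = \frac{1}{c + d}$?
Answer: $- \frac{20113977}{5696680} + \frac{9731 i \sqrt{21}}{5696680} \approx -3.5308 + 0.0078279 i$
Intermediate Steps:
$f{\left(c \right)} = \frac{1}{5 + c}$ ($f{\left(c \right)} = \frac{1}{c + 5} = \frac{1}{5 + c}$)
$O{\left(A \right)} = 3 + A$ ($O{\left(A \right)} = A + 3 = 3 + A$)
$h{\left(o \right)} = \sqrt{- \frac{1}{3} + o}$ ($h{\left(o \right)} = \sqrt{o + \frac{1}{5 - 8}} = \sqrt{o + \frac{1}{-3}} = \sqrt{o - \frac{1}{3}} = \sqrt{- \frac{1}{3} + o}$)
$G{\left(H,I \right)} = H \left(3 + I\right)$ ($G{\left(H,I \right)} = \left(3 + I\right) H = H \left(3 + I\right)$)
$\frac{9731}{G{\left(53,-55 \right)} - h{\left(-37 \right)}} = \frac{9731}{53 \left(3 - 55\right) - \frac{\sqrt{-3 + 9 \left(-37\right)}}{3}} = \frac{9731}{53 \left(-52\right) - \frac{\sqrt{-3 - 333}}{3}} = \frac{9731}{-2756 - \frac{\sqrt{-336}}{3}} = \frac{9731}{-2756 - \frac{4 i \sqrt{21}}{3}}$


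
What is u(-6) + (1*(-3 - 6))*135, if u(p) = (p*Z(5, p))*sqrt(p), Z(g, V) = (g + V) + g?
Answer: -1215 - 24*I*sqrt(6) ≈ -1215.0 - 58.788*I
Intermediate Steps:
Z(g, V) = V + 2*g (Z(g, V) = (V + g) + g = V + 2*g)
u(p) = p**(3/2)*(10 + p) (u(p) = (p*(p + 2*5))*sqrt(p) = (p*(p + 10))*sqrt(p) = (p*(10 + p))*sqrt(p) = p**(3/2)*(10 + p))
u(-6) + (1*(-3 - 6))*135 = (-6)**(3/2)*(10 - 6) + (1*(-3 - 6))*135 = -6*I*sqrt(6)*4 + (1*(-9))*135 = -24*I*sqrt(6) - 9*135 = -24*I*sqrt(6) - 1215 = -1215 - 24*I*sqrt(6)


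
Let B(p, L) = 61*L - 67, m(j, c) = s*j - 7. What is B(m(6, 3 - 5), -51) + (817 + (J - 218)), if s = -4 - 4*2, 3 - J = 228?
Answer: -2804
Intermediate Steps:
J = -225 (J = 3 - 1*228 = 3 - 228 = -225)
s = -12 (s = -4 - 8 = -12)
m(j, c) = -7 - 12*j (m(j, c) = -12*j - 7 = -7 - 12*j)
B(p, L) = -67 + 61*L
B(m(6, 3 - 5), -51) + (817 + (J - 218)) = (-67 + 61*(-51)) + (817 + (-225 - 218)) = (-67 - 3111) + (817 - 443) = -3178 + 374 = -2804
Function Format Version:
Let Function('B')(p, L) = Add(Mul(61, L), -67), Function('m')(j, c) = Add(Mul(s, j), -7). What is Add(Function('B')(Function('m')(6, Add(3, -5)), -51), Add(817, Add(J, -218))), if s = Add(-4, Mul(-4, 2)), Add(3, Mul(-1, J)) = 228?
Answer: -2804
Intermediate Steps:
J = -225 (J = Add(3, Mul(-1, 228)) = Add(3, -228) = -225)
s = -12 (s = Add(-4, -8) = -12)
Function('m')(j, c) = Add(-7, Mul(-12, j)) (Function('m')(j, c) = Add(Mul(-12, j), -7) = Add(-7, Mul(-12, j)))
Function('B')(p, L) = Add(-67, Mul(61, L))
Add(Function('B')(Function('m')(6, Add(3, -5)), -51), Add(817, Add(J, -218))) = Add(Add(-67, Mul(61, -51)), Add(817, Add(-225, -218))) = Add(Add(-67, -3111), Add(817, -443)) = Add(-3178, 374) = -2804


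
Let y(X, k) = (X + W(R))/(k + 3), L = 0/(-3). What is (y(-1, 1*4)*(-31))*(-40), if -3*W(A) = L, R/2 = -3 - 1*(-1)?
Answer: -1240/7 ≈ -177.14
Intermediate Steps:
R = -4 (R = 2*(-3 - 1*(-1)) = 2*(-3 + 1) = 2*(-2) = -4)
L = 0 (L = 0*(-⅓) = 0)
W(A) = 0 (W(A) = -⅓*0 = 0)
y(X, k) = X/(3 + k) (y(X, k) = (X + 0)/(k + 3) = X/(3 + k))
(y(-1, 1*4)*(-31))*(-40) = (-1/(3 + 1*4)*(-31))*(-40) = (-1/(3 + 4)*(-31))*(-40) = (-1/7*(-31))*(-40) = (-1*⅐*(-31))*(-40) = -⅐*(-31)*(-40) = (31/7)*(-40) = -1240/7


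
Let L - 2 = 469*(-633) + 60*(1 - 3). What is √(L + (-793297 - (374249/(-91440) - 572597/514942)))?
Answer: I*√4196694294854866898125685/1961929020 ≈ 1044.2*I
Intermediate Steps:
L = -296995 (L = 2 + (469*(-633) + 60*(1 - 3)) = 2 + (-296877 + 60*(-2)) = 2 + (-296877 - 120) = 2 - 296997 = -296995)
√(L + (-793297 - (374249/(-91440) - 572597/514942))) = √(-296995 + (-793297 - (374249/(-91440) - 572597/514942))) = √(-296995 + (-793297 - (374249*(-1/91440) - 572597*1/514942))) = √(-296995 + (-793297 - (-374249/91440 - 572597/514942))) = √(-296995 + (-793297 - 1*(-122537399119/23543148240))) = √(-296995 + (-793297 + 122537399119/23543148240)) = √(-296995 - 18676586331948161/23543148240) = √(-25668783643486961/23543148240) = I*√4196694294854866898125685/1961929020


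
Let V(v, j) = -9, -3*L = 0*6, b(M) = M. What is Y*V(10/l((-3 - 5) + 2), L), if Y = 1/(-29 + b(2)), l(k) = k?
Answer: ⅓ ≈ 0.33333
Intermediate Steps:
L = 0 (L = -0*6 = -⅓*0 = 0)
Y = -1/27 (Y = 1/(-29 + 2) = 1/(-27) = -1/27 ≈ -0.037037)
Y*V(10/l((-3 - 5) + 2), L) = -1/27*(-9) = ⅓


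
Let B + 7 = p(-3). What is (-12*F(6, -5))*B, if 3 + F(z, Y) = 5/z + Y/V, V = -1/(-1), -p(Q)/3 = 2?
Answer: -1118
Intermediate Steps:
p(Q) = -6 (p(Q) = -3*2 = -6)
V = 1 (V = -1*(-1) = 1)
F(z, Y) = -3 + Y + 5/z (F(z, Y) = -3 + (5/z + Y/1) = -3 + (5/z + Y*1) = -3 + (5/z + Y) = -3 + (Y + 5/z) = -3 + Y + 5/z)
B = -13 (B = -7 - 6 = -13)
(-12*F(6, -5))*B = -12*(-3 - 5 + 5/6)*(-13) = -12*(-3 - 5 + 5*(⅙))*(-13) = -12*(-3 - 5 + ⅚)*(-13) = -12*(-43/6)*(-13) = 86*(-13) = -1118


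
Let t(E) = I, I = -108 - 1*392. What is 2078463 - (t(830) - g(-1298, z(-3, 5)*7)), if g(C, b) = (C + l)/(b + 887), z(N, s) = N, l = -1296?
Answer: 900189682/433 ≈ 2.0790e+6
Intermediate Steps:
I = -500 (I = -108 - 392 = -500)
t(E) = -500
g(C, b) = (-1296 + C)/(887 + b) (g(C, b) = (C - 1296)/(b + 887) = (-1296 + C)/(887 + b))
2078463 - (t(830) - g(-1298, z(-3, 5)*7)) = 2078463 - (-500 - (-1296 - 1298)/(887 - 3*7)) = 2078463 - (-500 - (-2594)/(887 - 21)) = 2078463 - (-500 - (-2594)/866) = 2078463 - (-500 - 1*(-1297/433)) = 2078463 - (-500 + 1297/433) = 2078463 - 1*(-215203/433) = 2078463 + 215203/433 = 900189682/433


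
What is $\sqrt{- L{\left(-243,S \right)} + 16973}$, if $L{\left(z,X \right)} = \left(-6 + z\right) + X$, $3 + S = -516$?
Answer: $\sqrt{17741} \approx 133.2$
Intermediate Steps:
$S = -519$ ($S = -3 - 516 = -519$)
$L{\left(z,X \right)} = -6 + X + z$
$\sqrt{- L{\left(-243,S \right)} + 16973} = \sqrt{- (-6 - 519 - 243) + 16973} = \sqrt{\left(-1\right) \left(-768\right) + 16973} = \sqrt{768 + 16973} = \sqrt{17741}$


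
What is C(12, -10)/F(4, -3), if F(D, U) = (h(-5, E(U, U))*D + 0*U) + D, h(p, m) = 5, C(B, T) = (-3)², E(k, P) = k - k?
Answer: 3/8 ≈ 0.37500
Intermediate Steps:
E(k, P) = 0
C(B, T) = 9
F(D, U) = 6*D (F(D, U) = (5*D + 0*U) + D = (5*D + 0) + D = 5*D + D = 6*D)
C(12, -10)/F(4, -3) = 9/((6*4)) = 9/24 = 9*(1/24) = 3/8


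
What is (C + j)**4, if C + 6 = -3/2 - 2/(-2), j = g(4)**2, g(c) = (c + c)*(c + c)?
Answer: 4475080301473681/16 ≈ 2.7969e+14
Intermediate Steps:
g(c) = 4*c**2 (g(c) = (2*c)*(2*c) = 4*c**2)
j = 4096 (j = (4*4**2)**2 = (4*16)**2 = 64**2 = 4096)
C = -13/2 (C = -6 + (-3/2 - 2/(-2)) = -6 + (-3*1/2 - 2*(-1/2)) = -6 + (-3/2 + 1) = -6 - 1/2 = -13/2 ≈ -6.5000)
(C + j)**4 = (-13/2 + 4096)**4 = (8179/2)**4 = 4475080301473681/16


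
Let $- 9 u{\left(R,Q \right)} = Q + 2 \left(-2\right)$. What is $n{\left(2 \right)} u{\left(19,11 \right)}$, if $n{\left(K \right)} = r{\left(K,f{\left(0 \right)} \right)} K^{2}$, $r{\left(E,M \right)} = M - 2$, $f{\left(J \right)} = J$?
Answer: $\frac{56}{9} \approx 6.2222$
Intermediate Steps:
$r{\left(E,M \right)} = -2 + M$
$u{\left(R,Q \right)} = \frac{4}{9} - \frac{Q}{9}$ ($u{\left(R,Q \right)} = - \frac{Q + 2 \left(-2\right)}{9} = - \frac{Q - 4}{9} = - \frac{-4 + Q}{9} = \frac{4}{9} - \frac{Q}{9}$)
$n{\left(K \right)} = - 2 K^{2}$ ($n{\left(K \right)} = \left(-2 + 0\right) K^{2} = - 2 K^{2}$)
$n{\left(2 \right)} u{\left(19,11 \right)} = - 2 \cdot 2^{2} \left(\frac{4}{9} - \frac{11}{9}\right) = \left(-2\right) 4 \left(\frac{4}{9} - \frac{11}{9}\right) = \left(-8\right) \left(- \frac{7}{9}\right) = \frac{56}{9}$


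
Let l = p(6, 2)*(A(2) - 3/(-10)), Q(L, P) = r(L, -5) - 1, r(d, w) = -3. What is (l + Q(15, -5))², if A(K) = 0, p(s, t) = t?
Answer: 289/25 ≈ 11.560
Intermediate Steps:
Q(L, P) = -4 (Q(L, P) = -3 - 1 = -4)
l = ⅗ (l = 2*(0 - 3/(-10)) = 2*(0 - 3*(-⅒)) = 2*(0 + 3/10) = 2*(3/10) = ⅗ ≈ 0.60000)
(l + Q(15, -5))² = (⅗ - 4)² = (-17/5)² = 289/25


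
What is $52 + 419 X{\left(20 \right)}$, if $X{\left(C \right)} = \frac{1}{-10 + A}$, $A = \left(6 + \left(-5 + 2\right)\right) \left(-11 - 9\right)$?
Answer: $\frac{3221}{70} \approx 46.014$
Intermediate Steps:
$A = -60$ ($A = \left(6 - 3\right) \left(-20\right) = 3 \left(-20\right) = -60$)
$X{\left(C \right)} = - \frac{1}{70}$ ($X{\left(C \right)} = \frac{1}{-10 - 60} = \frac{1}{-70} = - \frac{1}{70}$)
$52 + 419 X{\left(20 \right)} = 52 + 419 \left(- \frac{1}{70}\right) = 52 - \frac{419}{70} = \frac{3221}{70}$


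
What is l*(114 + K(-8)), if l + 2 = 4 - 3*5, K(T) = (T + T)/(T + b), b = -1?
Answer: -13546/9 ≈ -1505.1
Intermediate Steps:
K(T) = 2*T/(-1 + T) (K(T) = (T + T)/(T - 1) = (2*T)/(-1 + T) = 2*T/(-1 + T))
l = -13 (l = -2 + (4 - 3*5) = -2 + (4 - 15) = -2 - 11 = -13)
l*(114 + K(-8)) = -13*(114 + 2*(-8)/(-1 - 8)) = -13*(114 + 2*(-8)/(-9)) = -13*(114 + 2*(-8)*(-⅑)) = -13*(114 + 16/9) = -13*1042/9 = -13546/9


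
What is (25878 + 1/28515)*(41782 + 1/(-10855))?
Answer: 111558298538918713/103176775 ≈ 1.0812e+9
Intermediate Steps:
(25878 + 1/28515)*(41782 + 1/(-10855)) = (25878 + 1/28515)*(41782 - 1/10855) = (737911171/28515)*(453543609/10855) = 111558298538918713/103176775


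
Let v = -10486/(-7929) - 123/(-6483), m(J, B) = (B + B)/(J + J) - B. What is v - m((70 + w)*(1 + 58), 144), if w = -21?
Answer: 7197172838525/49536038979 ≈ 145.29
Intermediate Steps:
m(J, B) = -B + B/J (m(J, B) = (2*B)/((2*J)) - B = (2*B)*(1/(2*J)) - B = B/J - B = -B + B/J)
v = 22985335/17134569 (v = -10486*(-1/7929) - 123*(-1/6483) = 10486/7929 + 41/2161 = 22985335/17134569 ≈ 1.3415)
v - m((70 + w)*(1 + 58), 144) = 22985335/17134569 - (-1*144 + 144/(((70 - 21)*(1 + 58)))) = 22985335/17134569 - (-144 + 144/((49*59))) = 22985335/17134569 - (-144 + 144/2891) = 22985335/17134569 - 1*(-416160/2891) = 22985335/17134569 + 416160/2891 = 7197172838525/49536038979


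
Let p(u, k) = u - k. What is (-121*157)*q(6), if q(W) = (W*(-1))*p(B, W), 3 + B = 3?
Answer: -683892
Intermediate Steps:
B = 0 (B = -3 + 3 = 0)
q(W) = W**2 (q(W) = (W*(-1))*(0 - W) = (-W)*(-W) = W**2)
(-121*157)*q(6) = -121*157*6**2 = -18997*36 = -683892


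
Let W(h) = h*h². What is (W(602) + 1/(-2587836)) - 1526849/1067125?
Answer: 602478447527098856111/2761544491500 ≈ 2.1817e+8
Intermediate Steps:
W(h) = h³
(W(602) + 1/(-2587836)) - 1526849/1067125 = (602³ + 1/(-2587836)) - 1526849/1067125 = (218167208 - 1/2587836) - 1526849*1/1067125 = 564580954881887/2587836 - 1526849/1067125 = 602478447527098856111/2761544491500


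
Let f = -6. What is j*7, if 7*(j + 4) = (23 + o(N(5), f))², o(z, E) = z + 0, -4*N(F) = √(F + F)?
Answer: 4013/8 - 23*√10/2 ≈ 465.26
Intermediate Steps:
N(F) = -√2*√F/4 (N(F) = -√(F + F)/4 = -√2*√F/4)
o(z, E) = z
j = -4 + (23 - √10/4)²/7 (j = -4 + (23 - √2*√5/4)²/7 = -4 + (23 - √10/4)²/7 ≈ 66.466)
j*7 = (4013/56 - 23*√10/14)*7 = 4013/8 - 23*√10/2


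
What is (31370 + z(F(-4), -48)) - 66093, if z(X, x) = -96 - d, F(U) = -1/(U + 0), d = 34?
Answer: -34853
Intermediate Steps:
F(U) = -1/U
z(X, x) = -130 (z(X, x) = -96 - 1*34 = -96 - 34 = -130)
(31370 + z(F(-4), -48)) - 66093 = (31370 - 130) - 66093 = 31240 - 66093 = -34853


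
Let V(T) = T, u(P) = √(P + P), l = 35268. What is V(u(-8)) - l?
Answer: -35268 + 4*I ≈ -35268.0 + 4.0*I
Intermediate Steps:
u(P) = √2*√P (u(P) = √(2*P) = √2*√P)
V(u(-8)) - l = √2*√(-8) - 1*35268 = √2*(2*I*√2) - 35268 = 4*I - 35268 = -35268 + 4*I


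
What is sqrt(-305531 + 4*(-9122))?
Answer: I*sqrt(342019) ≈ 584.82*I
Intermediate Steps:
sqrt(-305531 + 4*(-9122)) = sqrt(-305531 - 36488) = sqrt(-342019) = I*sqrt(342019)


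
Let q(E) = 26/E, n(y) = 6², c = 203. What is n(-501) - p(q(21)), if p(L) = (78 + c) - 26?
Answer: -219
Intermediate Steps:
n(y) = 36
p(L) = 255 (p(L) = (78 + 203) - 26 = 281 - 26 = 255)
n(-501) - p(q(21)) = 36 - 1*255 = 36 - 255 = -219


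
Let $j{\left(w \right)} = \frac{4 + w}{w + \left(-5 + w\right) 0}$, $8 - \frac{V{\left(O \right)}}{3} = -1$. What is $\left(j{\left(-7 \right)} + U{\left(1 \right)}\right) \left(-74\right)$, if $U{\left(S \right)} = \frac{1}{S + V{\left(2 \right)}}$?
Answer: $- \frac{481}{14} \approx -34.357$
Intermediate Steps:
$V{\left(O \right)} = 27$ ($V{\left(O \right)} = 24 - -3 = 24 + 3 = 27$)
$U{\left(S \right)} = \frac{1}{27 + S}$ ($U{\left(S \right)} = \frac{1}{S + 27} = \frac{1}{27 + S}$)
$j{\left(w \right)} = \frac{4 + w}{w}$ ($j{\left(w \right)} = \frac{4 + w}{w + 0} = \frac{4 + w}{w}$)
$\left(j{\left(-7 \right)} + U{\left(1 \right)}\right) \left(-74\right) = \left(\frac{4 - 7}{-7} + \frac{1}{27 + 1}\right) \left(-74\right) = \left(\left(- \frac{1}{7}\right) \left(-3\right) + \frac{1}{28}\right) \left(-74\right) = \left(\frac{3}{7} + \frac{1}{28}\right) \left(-74\right) = \frac{13}{28} \left(-74\right) = - \frac{481}{14}$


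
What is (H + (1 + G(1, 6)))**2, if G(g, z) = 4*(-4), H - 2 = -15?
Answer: 784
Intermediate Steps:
H = -13 (H = 2 - 15 = -13)
G(g, z) = -16
(H + (1 + G(1, 6)))**2 = (-13 + (1 - 16))**2 = (-13 - 15)**2 = (-28)**2 = 784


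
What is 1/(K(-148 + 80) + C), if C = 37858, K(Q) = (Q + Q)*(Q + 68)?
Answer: 1/37858 ≈ 2.6414e-5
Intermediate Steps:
K(Q) = 2*Q*(68 + Q) (K(Q) = (2*Q)*(68 + Q) = 2*Q*(68 + Q))
1/(K(-148 + 80) + C) = 1/(2*(-148 + 80)*(68 + (-148 + 80)) + 37858) = 1/(2*(-68)*(68 - 68) + 37858) = 1/(2*(-68)*0 + 37858) = 1/(0 + 37858) = 1/37858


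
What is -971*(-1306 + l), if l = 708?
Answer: 580658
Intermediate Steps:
-971*(-1306 + l) = -971*(-1306 + 708) = -971*(-598) = 580658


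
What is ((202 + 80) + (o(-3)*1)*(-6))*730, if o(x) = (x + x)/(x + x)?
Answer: 201480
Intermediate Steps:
o(x) = 1 (o(x) = (2*x)/((2*x)) = (2*x)*(1/(2*x)) = 1)
((202 + 80) + (o(-3)*1)*(-6))*730 = ((202 + 80) + (1*1)*(-6))*730 = (282 + 1*(-6))*730 = (282 - 6)*730 = 276*730 = 201480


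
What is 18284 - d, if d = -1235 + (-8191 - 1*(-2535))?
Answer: 25175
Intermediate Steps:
d = -6891 (d = -1235 + (-8191 + 2535) = -1235 - 5656 = -6891)
18284 - d = 18284 - 1*(-6891) = 18284 + 6891 = 25175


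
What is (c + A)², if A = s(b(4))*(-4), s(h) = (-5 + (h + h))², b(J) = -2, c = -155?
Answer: 229441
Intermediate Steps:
s(h) = (-5 + 2*h)²
A = -324 (A = (-5 + 2*(-2))²*(-4) = (-5 - 4)²*(-4) = (-9)²*(-4) = 81*(-4) = -324)
(c + A)² = (-155 - 324)² = (-479)² = 229441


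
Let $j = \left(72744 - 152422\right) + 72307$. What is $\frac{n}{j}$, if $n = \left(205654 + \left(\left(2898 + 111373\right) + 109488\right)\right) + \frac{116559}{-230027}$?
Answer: $- \frac{98776467592}{1695529017} \approx -58.257$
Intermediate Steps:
$j = -7371$ ($j = -79678 + 72307 = -7371$)
$n = \frac{98776467592}{230027}$ ($n = \left(205654 + \left(114271 + 109488\right)\right) + 116559 \left(- \frac{1}{230027}\right) = \left(205654 + 223759\right) - \frac{116559}{230027} = 429413 - \frac{116559}{230027} = \frac{98776467592}{230027} \approx 4.2941 \cdot 10^{5}$)
$\frac{n}{j} = \frac{98776467592}{230027 \left(-7371\right)} = \frac{98776467592}{230027} \left(- \frac{1}{7371}\right) = - \frac{98776467592}{1695529017}$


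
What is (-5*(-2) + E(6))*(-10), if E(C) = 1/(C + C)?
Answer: -605/6 ≈ -100.83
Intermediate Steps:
E(C) = 1/(2*C)
(-5*(-2) + E(6))*(-10) = (-5*(-2) + (½)/6)*(-10) = (10 + (½)*(⅙))*(-10) = (10 + 1/12)*(-10) = (121/12)*(-10) = -605/6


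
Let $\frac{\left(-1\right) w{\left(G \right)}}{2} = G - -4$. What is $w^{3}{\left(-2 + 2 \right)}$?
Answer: $-512$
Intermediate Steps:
$w{\left(G \right)} = -8 - 2 G$ ($w{\left(G \right)} = - 2 \left(G - -4\right) = - 2 \left(G + 4\right) = - 2 \left(4 + G\right) = -8 - 2 G$)
$w^{3}{\left(-2 + 2 \right)} = \left(-8 - 2 \left(-2 + 2\right)\right)^{3} = \left(-8 - 0\right)^{3} = \left(-8 + 0\right)^{3} = \left(-8\right)^{3} = -512$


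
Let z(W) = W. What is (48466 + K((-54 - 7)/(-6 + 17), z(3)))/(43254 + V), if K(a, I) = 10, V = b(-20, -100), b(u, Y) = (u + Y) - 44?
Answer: 24238/21545 ≈ 1.1250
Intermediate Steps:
b(u, Y) = -44 + Y + u (b(u, Y) = (Y + u) - 44 = -44 + Y + u)
V = -164 (V = -44 - 100 - 20 = -164)
(48466 + K((-54 - 7)/(-6 + 17), z(3)))/(43254 + V) = (48466 + 10)/(43254 - 164) = 48476/43090 = 48476*(1/43090) = 24238/21545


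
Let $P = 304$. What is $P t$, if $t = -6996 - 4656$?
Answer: $-3542208$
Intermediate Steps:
$t = -11652$ ($t = -6996 - 4656 = -11652$)
$P t = 304 \left(-11652\right) = -3542208$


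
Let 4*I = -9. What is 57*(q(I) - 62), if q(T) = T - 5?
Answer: -15789/4 ≈ -3947.3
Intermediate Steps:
I = -9/4 (I = (¼)*(-9) = -9/4 ≈ -2.2500)
q(T) = -5 + T
57*(q(I) - 62) = 57*((-5 - 9/4) - 62) = 57*(-29/4 - 62) = 57*(-277/4) = -15789/4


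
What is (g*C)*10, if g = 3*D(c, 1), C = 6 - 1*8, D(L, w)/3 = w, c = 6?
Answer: -180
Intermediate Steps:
D(L, w) = 3*w
C = -2 (C = 6 - 8 = -2)
g = 9 (g = 3*(3*1) = 3*3 = 9)
(g*C)*10 = (9*(-2))*10 = -18*10 = -180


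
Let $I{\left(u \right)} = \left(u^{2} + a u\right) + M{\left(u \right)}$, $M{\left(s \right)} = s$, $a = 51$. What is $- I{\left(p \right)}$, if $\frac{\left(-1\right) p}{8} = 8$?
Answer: $-768$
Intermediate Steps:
$p = -64$ ($p = \left(-8\right) 8 = -64$)
$I{\left(u \right)} = u^{2} + 52 u$ ($I{\left(u \right)} = \left(u^{2} + 51 u\right) + u = u^{2} + 52 u$)
$- I{\left(p \right)} = - \left(-64\right) \left(52 - 64\right) = - \left(-64\right) \left(-12\right) = \left(-1\right) 768 = -768$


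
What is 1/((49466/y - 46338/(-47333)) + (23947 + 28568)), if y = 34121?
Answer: 1615049293/84818236094971 ≈ 1.9041e-5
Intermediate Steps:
1/((49466/y - 46338/(-47333)) + (23947 + 28568)) = 1/((49466/34121 - 46338/(-47333)) + (23947 + 28568)) = 1/((49466*(1/34121) - 46338*(-1/47333)) + 52515) = 1/((49466/34121 + 46338/47333) + 52515) = 1/(3922473076/1615049293 + 52515) = 1/(84818236094971/1615049293) = 1615049293/84818236094971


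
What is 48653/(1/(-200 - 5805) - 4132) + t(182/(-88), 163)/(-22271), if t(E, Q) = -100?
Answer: -6504242266715/552602773131 ≈ -11.770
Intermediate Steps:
48653/(1/(-200 - 5805) - 4132) + t(182/(-88), 163)/(-22271) = 48653/(1/(-200 - 5805) - 4132) - 100/(-22271) = 48653/(1/(-6005) - 4132) - 100*(-1/22271) = 48653/(-1/6005 - 4132) + 100/22271 = 48653/(-24812661/6005) + 100/22271 = 48653*(-6005/24812661) + 100/22271 = -292161265/24812661 + 100/22271 = -6504242266715/552602773131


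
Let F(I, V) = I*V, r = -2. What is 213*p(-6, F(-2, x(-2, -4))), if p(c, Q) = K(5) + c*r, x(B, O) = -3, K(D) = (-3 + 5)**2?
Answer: 3408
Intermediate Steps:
K(D) = 4 (K(D) = 2**2 = 4)
p(c, Q) = 4 - 2*c (p(c, Q) = 4 + c*(-2) = 4 - 2*c)
213*p(-6, F(-2, x(-2, -4))) = 213*(4 - 2*(-6)) = 213*(4 + 12) = 213*16 = 3408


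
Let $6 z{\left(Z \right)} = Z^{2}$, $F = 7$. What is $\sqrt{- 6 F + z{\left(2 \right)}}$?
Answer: $\frac{2 i \sqrt{93}}{3} \approx 6.4291 i$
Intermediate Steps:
$z{\left(Z \right)} = \frac{Z^{2}}{6}$
$\sqrt{- 6 F + z{\left(2 \right)}} = \sqrt{\left(-6\right) 7 + \frac{2^{2}}{6}} = \sqrt{-42 + \frac{1}{6} \cdot 4} = \sqrt{-42 + \frac{2}{3}} = \sqrt{- \frac{124}{3}} = \frac{2 i \sqrt{93}}{3}$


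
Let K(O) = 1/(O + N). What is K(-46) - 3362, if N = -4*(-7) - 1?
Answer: -63879/19 ≈ -3362.1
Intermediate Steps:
N = 27 (N = 28 - 1 = 27)
K(O) = 1/(27 + O) (K(O) = 1/(O + 27) = 1/(27 + O))
K(-46) - 3362 = 1/(27 - 46) - 3362 = 1/(-19) - 3362 = -1/19 - 3362 = -63879/19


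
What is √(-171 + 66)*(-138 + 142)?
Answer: 4*I*√105 ≈ 40.988*I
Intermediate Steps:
√(-171 + 66)*(-138 + 142) = √(-105)*4 = (I*√105)*4 = 4*I*√105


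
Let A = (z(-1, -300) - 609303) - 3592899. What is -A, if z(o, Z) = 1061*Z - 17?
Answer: 4520519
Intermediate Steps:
z(o, Z) = -17 + 1061*Z
A = -4520519 (A = ((-17 + 1061*(-300)) - 609303) - 3592899 = ((-17 - 318300) - 609303) - 3592899 = (-318317 - 609303) - 3592899 = -927620 - 3592899 = -4520519)
-A = -1*(-4520519) = 4520519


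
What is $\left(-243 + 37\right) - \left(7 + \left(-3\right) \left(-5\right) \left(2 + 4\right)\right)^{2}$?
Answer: $-9615$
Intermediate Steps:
$\left(-243 + 37\right) - \left(7 + \left(-3\right) \left(-5\right) \left(2 + 4\right)\right)^{2} = -206 - \left(7 + 15 \cdot 6\right)^{2} = -206 - \left(7 + 90\right)^{2} = -206 - 97^{2} = -206 - 9409 = -9615$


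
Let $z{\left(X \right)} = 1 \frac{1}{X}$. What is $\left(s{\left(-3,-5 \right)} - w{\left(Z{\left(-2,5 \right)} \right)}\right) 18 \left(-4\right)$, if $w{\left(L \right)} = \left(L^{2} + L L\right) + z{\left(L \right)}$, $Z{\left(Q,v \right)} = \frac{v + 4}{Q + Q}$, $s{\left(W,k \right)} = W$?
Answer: $913$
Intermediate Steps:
$z{\left(X \right)} = \frac{1}{X}$
$Z{\left(Q,v \right)} = \frac{4 + v}{2 Q}$
$w{\left(L \right)} = \frac{1}{L} + 2 L^{2}$ ($w{\left(L \right)} = \left(L^{2} + L L\right) + \frac{1}{L} = \left(L^{2} + L^{2}\right) + \frac{1}{L} = 2 L^{2} + \frac{1}{L} = \frac{1}{L} + 2 L^{2}$)
$\left(s{\left(-3,-5 \right)} - w{\left(Z{\left(-2,5 \right)} \right)}\right) 18 \left(-4\right) = \left(-3 - \frac{1 + 2 \left(\frac{4 + 5}{2 \left(-2\right)}\right)^{3}}{\frac{1}{2} \frac{1}{-2} \left(4 + 5\right)}\right) 18 \left(-4\right) = \left(-3 - \frac{1 + 2 \left(\frac{1}{2} \left(- \frac{1}{2}\right) 9\right)^{3}}{\frac{1}{2} \left(- \frac{1}{2}\right) 9}\right) 18 \left(-4\right) = \left(-3 - \frac{1 + 2 \left(- \frac{9}{4}\right)^{3}}{- \frac{9}{4}}\right) 18 \left(-4\right) = \left(-3 - - \frac{4 \left(1 + 2 \left(- \frac{729}{64}\right)\right)}{9}\right) 18 \left(-4\right) = \left(-3 - - \frac{4 \left(1 - \frac{729}{32}\right)}{9}\right) 18 \left(-4\right) = \left(-3 - \left(- \frac{4}{9}\right) \left(- \frac{697}{32}\right)\right) 18 \left(-4\right) = \left(-3 - \frac{697}{72}\right) 18 \left(-4\right) = \left(- \frac{913}{72}\right) 18 \left(-4\right) = \left(- \frac{913}{4}\right) \left(-4\right) = 913$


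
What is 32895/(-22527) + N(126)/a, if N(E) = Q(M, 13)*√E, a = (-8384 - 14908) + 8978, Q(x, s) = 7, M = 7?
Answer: -3655/2503 - 21*√14/14314 ≈ -1.4657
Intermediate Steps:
a = -14314 (a = -23292 + 8978 = -14314)
N(E) = 7*√E
32895/(-22527) + N(126)/a = 32895/(-22527) + (7*√126)/(-14314) = 32895*(-1/22527) + (7*(3*√14))*(-1/14314) = -3655/2503 + (21*√14)*(-1/14314) = -3655/2503 - 21*√14/14314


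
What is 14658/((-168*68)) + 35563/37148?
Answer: -822879/2526064 ≈ -0.32576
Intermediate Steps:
14658/((-168*68)) + 35563/37148 = 14658/(-11424) + 35563*(1/37148) = 14658*(-1/11424) + 35563/37148 = -349/272 + 35563/37148 = -822879/2526064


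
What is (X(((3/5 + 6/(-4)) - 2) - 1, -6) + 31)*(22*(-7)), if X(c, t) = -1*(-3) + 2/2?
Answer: -5390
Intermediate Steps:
X(c, t) = 4 (X(c, t) = 3 + 2*(1/2) = 3 + 1 = 4)
(X(((3/5 + 6/(-4)) - 2) - 1, -6) + 31)*(22*(-7)) = (4 + 31)*(22*(-7)) = 35*(-154) = -5390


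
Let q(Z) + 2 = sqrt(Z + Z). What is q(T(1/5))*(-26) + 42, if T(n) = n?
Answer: 94 - 26*sqrt(10)/5 ≈ 77.556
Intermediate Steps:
q(Z) = -2 + sqrt(2)*sqrt(Z) (q(Z) = -2 + sqrt(Z + Z) = -2 + sqrt(2*Z) = -2 + sqrt(2)*sqrt(Z))
q(T(1/5))*(-26) + 42 = (-2 + sqrt(2)*sqrt(1/5))*(-26) + 42 = (-2 + sqrt(2)*(sqrt(5)/5))*(-26) + 42 = (-2 + sqrt(10)/5)*(-26) + 42 = (52 - 26*sqrt(10)/5) + 42 = 94 - 26*sqrt(10)/5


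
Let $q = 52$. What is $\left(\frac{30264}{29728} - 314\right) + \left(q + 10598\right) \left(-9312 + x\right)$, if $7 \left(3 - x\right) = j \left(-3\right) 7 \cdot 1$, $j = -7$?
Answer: $- \frac{369239645041}{3716} \approx -9.9365 \cdot 10^{7}$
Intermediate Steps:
$x = -18$ ($x = 3 - \frac{\left(-7\right) \left(-3\right) 7 \cdot 1}{7} = 3 - \frac{21 \cdot 7 \cdot 1}{7} = 3 - \frac{147 \cdot 1}{7} = 3 - 21 = -18$)
$\left(\frac{30264}{29728} - 314\right) + \left(q + 10598\right) \left(-9312 + x\right) = \left(\frac{30264}{29728} - 314\right) + \left(52 + 10598\right) \left(-9312 - 18\right) = \left(30264 \cdot \frac{1}{29728} - 314\right) + 10650 \left(-9330\right) = \left(\frac{3783}{3716} - 314\right) - 99364500 = - \frac{1163041}{3716} - 99364500 = - \frac{369239645041}{3716}$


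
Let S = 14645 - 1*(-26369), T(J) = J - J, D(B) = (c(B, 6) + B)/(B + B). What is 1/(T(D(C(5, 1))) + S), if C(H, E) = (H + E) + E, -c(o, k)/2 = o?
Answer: 1/41014 ≈ 2.4382e-5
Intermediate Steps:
c(o, k) = -2*o
C(H, E) = H + 2*E (C(H, E) = (E + H) + E = H + 2*E)
D(B) = -½ (D(B) = (-2*B + B)/(B + B) = (-B)/((2*B)) = (-B)*(1/(2*B)) = -½)
T(J) = 0
S = 41014 (S = 14645 + 26369 = 41014)
1/(T(D(C(5, 1))) + S) = 1/(0 + 41014) = 1/41014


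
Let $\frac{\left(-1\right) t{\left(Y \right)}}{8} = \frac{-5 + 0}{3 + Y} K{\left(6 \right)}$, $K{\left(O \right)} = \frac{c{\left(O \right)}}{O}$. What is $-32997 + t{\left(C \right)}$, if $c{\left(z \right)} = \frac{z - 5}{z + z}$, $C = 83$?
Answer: $- \frac{25539673}{774} \approx -32997.0$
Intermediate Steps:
$c{\left(z \right)} = \frac{-5 + z}{2 z}$
$K{\left(O \right)} = \frac{-5 + O}{2 O^{2}}$ ($K{\left(O \right)} = \frac{\frac{1}{2} \frac{1}{O} \left(-5 + O\right)}{O} = \frac{-5 + O}{2 O^{2}}$)
$t{\left(Y \right)} = \frac{5}{9 \left(3 + Y\right)}$ ($t{\left(Y \right)} = - 8 \frac{-5 + 0}{3 + Y} \frac{-5 + 6}{2 \cdot 36} = - 8 - \frac{5}{3 + Y} \frac{1}{2} \cdot \frac{1}{36} \cdot 1 = - 8 - \frac{5}{3 + Y} \frac{1}{72} = - 8 \left(- \frac{5}{72 \left(3 + Y\right)}\right) = \frac{5}{9 \left(3 + Y\right)}$)
$-32997 + t{\left(C \right)} = -32997 + \frac{5}{9 \left(3 + 83\right)} = -32997 + \frac{5}{9 \cdot 86} = -32997 + \frac{5}{9} \cdot \frac{1}{86} = -32997 + \frac{5}{774} = - \frac{25539673}{774}$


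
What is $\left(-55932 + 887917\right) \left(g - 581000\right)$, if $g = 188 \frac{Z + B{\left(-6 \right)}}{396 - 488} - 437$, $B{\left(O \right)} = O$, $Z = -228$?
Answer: $- \frac{11117027665205}{23} \approx -4.8335 \cdot 10^{11}$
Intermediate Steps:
$g = \frac{947}{23}$ ($g = 188 \frac{-228 - 6}{396 - 488} - 437 = 188 \left(- \frac{234}{-92}\right) - 437 = 188 \left(\left(-234\right) \left(- \frac{1}{92}\right)\right) - 437 = 188 \cdot \frac{117}{46} - 437 = \frac{10998}{23} - 437 = \frac{947}{23} \approx 41.174$)
$\left(-55932 + 887917\right) \left(g - 581000\right) = \left(-55932 + 887917\right) \left(\frac{947}{23} - 581000\right) = 831985 \left(- \frac{13362053}{23}\right) = - \frac{11117027665205}{23}$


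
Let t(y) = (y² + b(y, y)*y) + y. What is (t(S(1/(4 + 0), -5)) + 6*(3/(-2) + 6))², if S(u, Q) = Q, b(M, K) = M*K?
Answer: 6084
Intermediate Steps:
b(M, K) = K*M
t(y) = y + y² + y³ (t(y) = (y² + (y*y)*y) + y = (y² + y²*y) + y = (y² + y³) + y = y + y² + y³)
(t(S(1/(4 + 0), -5)) + 6*(3/(-2) + 6))² = (-5*(1 - 5 + (-5)²) + 6*(3/(-2) + 6))² = (-5*(1 - 5 + 25) + 6*(3*(-½) + 6))² = (-5*21 + 6*(-3/2 + 6))² = (-105 + 6*(9/2))² = (-105 + 27)² = (-78)² = 6084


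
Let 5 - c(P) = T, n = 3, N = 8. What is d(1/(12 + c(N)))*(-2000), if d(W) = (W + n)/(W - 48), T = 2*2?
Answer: 80000/623 ≈ 128.41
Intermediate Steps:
T = 4
c(P) = 1 (c(P) = 5 - 1*4 = 5 - 4 = 1)
d(W) = (3 + W)/(-48 + W) (d(W) = (W + 3)/(W - 48) = (3 + W)/(-48 + W))
d(1/(12 + c(N)))*(-2000) = ((3 + 1/(12 + 1))/(-48 + 1/(12 + 1)))*(-2000) = ((3 + 1/13)/(-48 + 1/13))*(-2000) = ((40/13)/(-623/13))*(-2000) = -13/623*40/13*(-2000) = -40/623*(-2000) = 80000/623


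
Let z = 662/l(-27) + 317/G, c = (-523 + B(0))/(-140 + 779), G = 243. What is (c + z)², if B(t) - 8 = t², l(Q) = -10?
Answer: 32123197359289/7441650225 ≈ 4316.7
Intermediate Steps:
B(t) = 8 + t²
c = -515/639 (c = (-523 + (8 + 0²))/(-140 + 779) = (-523 + (8 + 0))/639 = (-523 + 8)*(1/639) = -515*1/639 = -515/639 ≈ -0.80595)
z = -78848/1215 (z = 662/(-10) + 317/243 = 662*(-⅒) + 317*(1/243) = -331/5 + 317/243 = -78848/1215 ≈ -64.896)
(c + z)² = (-515/639 - 78848/1215)² = (-5667733/86265)² = 32123197359289/7441650225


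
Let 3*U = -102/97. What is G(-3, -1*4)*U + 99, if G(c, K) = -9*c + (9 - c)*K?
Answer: 10317/97 ≈ 106.36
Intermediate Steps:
G(c, K) = -9*c + K*(9 - c)
U = -34/97 (U = (-102/97)/3 = (-102*1/97)/3 = (⅓)*(-102/97) = -34/97 ≈ -0.35052)
G(-3, -1*4)*U + 99 = (-9*(-3) + 9*(-1*4) - 1*(-1*4)*(-3))*(-34/97) + 99 = (27 + 9*(-4) - 1*(-4)*(-3))*(-34/97) + 99 = (27 - 36 - 12)*(-34/97) + 99 = -21*(-34/97) + 99 = 714/97 + 99 = 10317/97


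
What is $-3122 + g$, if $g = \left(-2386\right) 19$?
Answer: $-48456$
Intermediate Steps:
$g = -45334$
$-3122 + g = -3122 - 45334 = -48456$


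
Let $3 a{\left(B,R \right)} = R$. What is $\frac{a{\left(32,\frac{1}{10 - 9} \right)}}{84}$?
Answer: $\frac{1}{252} \approx 0.0039683$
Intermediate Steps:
$a{\left(B,R \right)} = \frac{R}{3}$
$\frac{a{\left(32,\frac{1}{10 - 9} \right)}}{84} = \frac{\frac{1}{3} \frac{1}{10 - 9}}{84} = \frac{1}{3 \cdot 1} \cdot \frac{1}{84} = \frac{1}{3} \cdot 1 \cdot \frac{1}{84} = \frac{1}{3} \cdot \frac{1}{84} = \frac{1}{252}$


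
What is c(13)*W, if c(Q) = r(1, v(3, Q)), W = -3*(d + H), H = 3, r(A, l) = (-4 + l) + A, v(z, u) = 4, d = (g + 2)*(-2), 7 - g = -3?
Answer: 63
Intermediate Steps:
g = 10 (g = 7 - 1*(-3) = 7 + 3 = 10)
d = -24 (d = (10 + 2)*(-2) = 12*(-2) = -24)
r(A, l) = -4 + A + l
W = 63 (W = -3*(-24 + 3) = -3*(-21) = 63)
c(Q) = 1 (c(Q) = -4 + 1 + 4 = 1)
c(13)*W = 1*63 = 63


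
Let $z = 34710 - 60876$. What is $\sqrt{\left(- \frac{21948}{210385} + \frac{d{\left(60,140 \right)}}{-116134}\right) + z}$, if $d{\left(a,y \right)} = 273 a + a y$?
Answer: $\frac{2 i \sqrt{976272242155686583806405}}{12216425795} \approx 161.76 i$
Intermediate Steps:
$z = -26166$ ($z = 34710 - 60876 = -26166$)
$\sqrt{\left(- \frac{21948}{210385} + \frac{d{\left(60,140 \right)}}{-116134}\right) + z} = \sqrt{\left(- \frac{21948}{210385} + \frac{60 \left(273 + 140\right)}{-116134}\right) - 26166} = \sqrt{\left(\left(-21948\right) \frac{1}{210385} + 60 \cdot 413 \left(- \frac{1}{116134}\right)\right) - 26166} = \sqrt{\left(- \frac{21948}{210385} + 24780 \left(- \frac{1}{116134}\right)\right) - 26166} = \sqrt{\left(- \frac{21948}{210385} - \frac{12390}{58067}\right) - 26166} = \sqrt{- \frac{3881124666}{12216425795} - 26166} = \sqrt{- \frac{319658878476636}{12216425795}} = \frac{2 i \sqrt{976272242155686583806405}}{12216425795}$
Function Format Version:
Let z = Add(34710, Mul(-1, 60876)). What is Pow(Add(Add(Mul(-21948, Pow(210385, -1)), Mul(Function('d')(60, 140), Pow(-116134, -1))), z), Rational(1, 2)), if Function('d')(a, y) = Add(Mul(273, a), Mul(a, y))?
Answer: Mul(Rational(2, 12216425795), I, Pow(976272242155686583806405, Rational(1, 2))) ≈ Mul(161.76, I)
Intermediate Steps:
z = -26166 (z = Add(34710, -60876) = -26166)
Pow(Add(Add(Mul(-21948, Pow(210385, -1)), Mul(Function('d')(60, 140), Pow(-116134, -1))), z), Rational(1, 2)) = Pow(Add(Add(Mul(-21948, Pow(210385, -1)), Mul(Mul(60, Add(273, 140)), Pow(-116134, -1))), -26166), Rational(1, 2)) = Pow(Add(Add(Mul(-21948, Rational(1, 210385)), Mul(Mul(60, 413), Rational(-1, 116134))), -26166), Rational(1, 2)) = Pow(Add(Add(Rational(-21948, 210385), Mul(24780, Rational(-1, 116134))), -26166), Rational(1, 2)) = Pow(Add(Add(Rational(-21948, 210385), Rational(-12390, 58067)), -26166), Rational(1, 2)) = Pow(Add(Rational(-3881124666, 12216425795), -26166), Rational(1, 2)) = Pow(Rational(-319658878476636, 12216425795), Rational(1, 2)) = Mul(Rational(2, 12216425795), I, Pow(976272242155686583806405, Rational(1, 2)))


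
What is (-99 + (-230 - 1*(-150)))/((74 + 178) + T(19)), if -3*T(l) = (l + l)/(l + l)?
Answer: -537/755 ≈ -0.71126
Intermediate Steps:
T(l) = -⅓ (T(l) = -(l + l)/(3*(l + l)) = -2*l/(3*(2*l)) = -2*l*1/(2*l)/3 = -⅓*1 = -⅓)
(-99 + (-230 - 1*(-150)))/((74 + 178) + T(19)) = (-99 + (-230 - 1*(-150)))/((74 + 178) - ⅓) = (-99 + (-230 + 150))/(252 - ⅓) = (-99 - 80)/(755/3) = -179*3/755 = -537/755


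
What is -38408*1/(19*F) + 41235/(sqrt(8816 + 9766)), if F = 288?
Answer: -4801/684 + 13745*sqrt(18582)/6194 ≈ 295.48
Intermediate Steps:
-38408*1/(19*F) + 41235/(sqrt(8816 + 9766)) = -38408/(19*288) + 41235/(sqrt(8816 + 9766)) = -38408/5472 + 41235/(sqrt(18582)) = -38408*1/5472 + 41235*(sqrt(18582)/18582) = -4801/684 + 13745*sqrt(18582)/6194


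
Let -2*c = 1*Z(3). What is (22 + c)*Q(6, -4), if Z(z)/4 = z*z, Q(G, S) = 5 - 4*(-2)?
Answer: 52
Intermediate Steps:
Q(G, S) = 13 (Q(G, S) = 5 + 8 = 13)
Z(z) = 4*z**2 (Z(z) = 4*(z*z) = 4*z**2)
c = -18 (c = -4*3**2/2 = -4*9/2 = -36/2 = -1/2*36 = -18)
(22 + c)*Q(6, -4) = (22 - 18)*13 = 4*13 = 52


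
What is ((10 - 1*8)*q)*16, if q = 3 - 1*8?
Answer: -160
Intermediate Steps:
q = -5 (q = 3 - 8 = -5)
((10 - 1*8)*q)*16 = ((10 - 1*8)*(-5))*16 = ((10 - 8)*(-5))*16 = (2*(-5))*16 = -10*16 = -160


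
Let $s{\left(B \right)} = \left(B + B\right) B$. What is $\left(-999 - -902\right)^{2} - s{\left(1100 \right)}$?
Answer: $-2410591$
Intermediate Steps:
$s{\left(B \right)} = 2 B^{2}$ ($s{\left(B \right)} = 2 B B = 2 B^{2}$)
$\left(-999 - -902\right)^{2} - s{\left(1100 \right)} = \left(-999 - -902\right)^{2} - 2 \cdot 1100^{2} = \left(-999 + 902\right)^{2} - 2 \cdot 1210000 = \left(-97\right)^{2} - 2420000 = 9409 - 2420000 = -2410591$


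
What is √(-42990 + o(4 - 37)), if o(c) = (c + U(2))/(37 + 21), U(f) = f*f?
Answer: I*√171962/2 ≈ 207.34*I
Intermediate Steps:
U(f) = f²
o(c) = 2/29 + c/58 (o(c) = (c + 2²)/(37 + 21) = (c + 4)/58 = (4 + c)*(1/58) = 2/29 + c/58)
√(-42990 + o(4 - 37)) = √(-42990 + (2/29 + (4 - 37)/58)) = √(-42990 + (2/29 + (1/58)*(-33))) = √(-42990 + (2/29 - 33/58)) = √(-42990 - ½) = √(-85981/2) = I*√171962/2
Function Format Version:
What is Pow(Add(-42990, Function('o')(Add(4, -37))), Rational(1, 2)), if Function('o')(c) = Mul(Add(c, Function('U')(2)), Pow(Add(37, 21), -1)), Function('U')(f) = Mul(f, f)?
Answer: Mul(Rational(1, 2), I, Pow(171962, Rational(1, 2))) ≈ Mul(207.34, I)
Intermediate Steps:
Function('U')(f) = Pow(f, 2)
Function('o')(c) = Add(Rational(2, 29), Mul(Rational(1, 58), c)) (Function('o')(c) = Mul(Add(c, Pow(2, 2)), Pow(Add(37, 21), -1)) = Mul(Add(c, 4), Pow(58, -1)) = Mul(Add(4, c), Rational(1, 58)) = Add(Rational(2, 29), Mul(Rational(1, 58), c)))
Pow(Add(-42990, Function('o')(Add(4, -37))), Rational(1, 2)) = Pow(Add(-42990, Add(Rational(2, 29), Mul(Rational(1, 58), Add(4, -37)))), Rational(1, 2)) = Pow(Add(-42990, Add(Rational(2, 29), Mul(Rational(1, 58), -33))), Rational(1, 2)) = Pow(Add(-42990, Add(Rational(2, 29), Rational(-33, 58))), Rational(1, 2)) = Pow(Add(-42990, Rational(-1, 2)), Rational(1, 2)) = Pow(Rational(-85981, 2), Rational(1, 2)) = Mul(Rational(1, 2), I, Pow(171962, Rational(1, 2)))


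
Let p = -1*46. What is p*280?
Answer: -12880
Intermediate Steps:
p = -46
p*280 = -46*280 = -12880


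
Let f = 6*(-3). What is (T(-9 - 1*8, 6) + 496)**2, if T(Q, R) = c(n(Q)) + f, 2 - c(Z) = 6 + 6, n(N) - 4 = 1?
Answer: 219024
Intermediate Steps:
n(N) = 5 (n(N) = 4 + 1 = 5)
c(Z) = -10 (c(Z) = 2 - (6 + 6) = 2 - 1*12 = 2 - 12 = -10)
f = -18
T(Q, R) = -28 (T(Q, R) = -10 - 18 = -28)
(T(-9 - 1*8, 6) + 496)**2 = (-28 + 496)**2 = 468**2 = 219024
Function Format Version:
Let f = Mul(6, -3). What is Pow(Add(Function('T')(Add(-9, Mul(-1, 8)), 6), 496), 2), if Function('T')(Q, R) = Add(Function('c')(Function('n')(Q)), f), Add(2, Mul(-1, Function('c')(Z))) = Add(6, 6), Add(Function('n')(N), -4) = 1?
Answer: 219024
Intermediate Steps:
Function('n')(N) = 5 (Function('n')(N) = Add(4, 1) = 5)
Function('c')(Z) = -10 (Function('c')(Z) = Add(2, Mul(-1, Add(6, 6))) = Add(2, Mul(-1, 12)) = Add(2, -12) = -10)
f = -18
Function('T')(Q, R) = -28 (Function('T')(Q, R) = Add(-10, -18) = -28)
Pow(Add(Function('T')(Add(-9, Mul(-1, 8)), 6), 496), 2) = Pow(Add(-28, 496), 2) = Pow(468, 2) = 219024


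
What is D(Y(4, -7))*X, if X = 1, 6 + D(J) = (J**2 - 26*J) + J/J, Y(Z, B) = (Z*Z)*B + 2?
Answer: 14955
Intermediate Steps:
Y(Z, B) = 2 + B*Z**2 (Y(Z, B) = Z**2*B + 2 = B*Z**2 + 2 = 2 + B*Z**2)
D(J) = -5 + J**2 - 26*J (D(J) = -6 + ((J**2 - 26*J) + J/J) = -6 + ((J**2 - 26*J) + 1) = -6 + (1 + J**2 - 26*J) = -5 + J**2 - 26*J)
D(Y(4, -7))*X = (-5 + (2 - 7*4**2)**2 - 26*(2 - 7*4**2))*1 = (-5 + (2 - 7*16)**2 - 26*(2 - 7*16))*1 = (-5 + (2 - 112)**2 - 26*(2 - 112))*1 = (-5 + (-110)**2 - 26*(-110))*1 = (-5 + 12100 + 2860)*1 = 14955*1 = 14955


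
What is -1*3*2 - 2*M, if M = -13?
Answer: 20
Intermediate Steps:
-1*3*2 - 2*M = -1*3*2 - 2*(-13) = -3*2 + 26 = -6 + 26 = 20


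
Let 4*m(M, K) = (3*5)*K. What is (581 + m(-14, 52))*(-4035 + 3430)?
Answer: -469480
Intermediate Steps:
m(M, K) = 15*K/4 (m(M, K) = ((3*5)*K)/4 = (15*K)/4 = 15*K/4)
(581 + m(-14, 52))*(-4035 + 3430) = (581 + (15/4)*52)*(-4035 + 3430) = (581 + 195)*(-605) = 776*(-605) = -469480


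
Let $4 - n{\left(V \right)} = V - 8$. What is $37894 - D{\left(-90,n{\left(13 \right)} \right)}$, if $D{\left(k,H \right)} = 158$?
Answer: $37736$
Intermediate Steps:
$n{\left(V \right)} = 12 - V$ ($n{\left(V \right)} = 4 - \left(V - 8\right) = 4 - \left(-8 + V\right) = 12 - V$)
$37894 - D{\left(-90,n{\left(13 \right)} \right)} = 37894 - 158 = 37736$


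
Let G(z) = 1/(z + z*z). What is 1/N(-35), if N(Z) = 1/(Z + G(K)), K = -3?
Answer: -209/6 ≈ -34.833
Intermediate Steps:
G(z) = 1/(z + z**2)
N(Z) = 1/(1/6 + Z) (N(Z) = 1/(Z + 1/((-3)*(1 - 3))) = 1/(Z - 1/3/(-2)) = 1/(Z - 1/3*(-1/2)) = 1/(Z + 1/6) = 1/(1/6 + Z))
1/N(-35) = 1/(6/(1 + 6*(-35))) = 1/(6/(1 - 210)) = 1/(6/(-209)) = 1/(6*(-1/209)) = 1/(-6/209) = -209/6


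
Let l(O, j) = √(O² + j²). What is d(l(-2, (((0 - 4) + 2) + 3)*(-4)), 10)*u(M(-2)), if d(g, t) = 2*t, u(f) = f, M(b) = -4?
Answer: -80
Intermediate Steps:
d(l(-2, (((0 - 4) + 2) + 3)*(-4)), 10)*u(M(-2)) = (2*10)*(-4) = 20*(-4) = -80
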